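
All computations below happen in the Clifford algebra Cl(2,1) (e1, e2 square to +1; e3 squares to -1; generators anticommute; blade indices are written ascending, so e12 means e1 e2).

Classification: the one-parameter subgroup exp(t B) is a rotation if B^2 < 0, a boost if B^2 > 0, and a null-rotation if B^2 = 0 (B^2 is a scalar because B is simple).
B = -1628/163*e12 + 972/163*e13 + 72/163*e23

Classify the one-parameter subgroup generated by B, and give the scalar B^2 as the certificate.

B^2 term by term: the squares give (-1628/163)^2*(e12)^2 + (972/163)^2*(e13)^2 + (72/163)^2*(e23)^2 = 2650384/26569*(-1) + 944784/26569*(+1) + 5184/26569*(+1) = -64 (each basis 2-blade squares to minus the product of its generators' squares); cross terms between blades sharing an index anticommute and cancel. So B^2 = -64.
Answer: rotation, certificate B^2 = -64. No conjugation can change B^2 = -64; the sign gives the class.


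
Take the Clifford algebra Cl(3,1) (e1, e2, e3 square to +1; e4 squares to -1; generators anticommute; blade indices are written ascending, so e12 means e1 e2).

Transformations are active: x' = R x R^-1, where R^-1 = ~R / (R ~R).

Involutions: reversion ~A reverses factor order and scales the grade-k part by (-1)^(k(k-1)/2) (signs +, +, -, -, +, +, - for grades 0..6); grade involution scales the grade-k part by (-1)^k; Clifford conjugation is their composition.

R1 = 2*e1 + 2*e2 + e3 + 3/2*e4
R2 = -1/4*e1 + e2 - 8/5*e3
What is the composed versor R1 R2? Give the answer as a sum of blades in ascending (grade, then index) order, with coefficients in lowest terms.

Distribute over the terms of R2 (each basis-blade product reordered to ascending indices, repeated generators contracted through their squares):
R1 (-1/4*e1) = -1/2 + 1/2*e12 + 1/4*e13 + 3/8*e14
R1 (e2) = 2 + 2*e12 - e23 - 3/2*e24
R1 (-8/5*e3) = -8/5 - 16/5*e13 - 16/5*e23 + 12/5*e34
Summing the partial products and collecting blades:
Answer: -1/10 + 5/2*e12 - 59/20*e13 + 3/8*e14 - 21/5*e23 - 3/2*e24 + 12/5*e34


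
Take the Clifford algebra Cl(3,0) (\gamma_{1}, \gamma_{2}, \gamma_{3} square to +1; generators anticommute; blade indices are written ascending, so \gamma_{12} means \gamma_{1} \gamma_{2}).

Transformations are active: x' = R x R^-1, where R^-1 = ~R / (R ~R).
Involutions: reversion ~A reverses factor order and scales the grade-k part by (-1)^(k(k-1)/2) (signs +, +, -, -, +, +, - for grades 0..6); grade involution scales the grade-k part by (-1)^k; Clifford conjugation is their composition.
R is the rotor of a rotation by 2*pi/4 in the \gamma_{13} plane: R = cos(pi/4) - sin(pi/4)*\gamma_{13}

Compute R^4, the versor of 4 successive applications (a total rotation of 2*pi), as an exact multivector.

The rotor phase is half the rotation angle and phases add under composition, so 4 steps in the \gamma_{13} plane accumulate phase 4*(pi/4) = \pi: R^4 = cos(\pi) - sin(\pi)*\gamma_{13}.
cos(\pi) = -1 and sin(\pi) = 0, so R^4 = -1. The total rotation 2*pi is 1 full turn, so every vector returns to itself, yet the rotor is -1, on the OTHER sheet of the double cover (an odd number of 2*pi turns).
Answer: -1


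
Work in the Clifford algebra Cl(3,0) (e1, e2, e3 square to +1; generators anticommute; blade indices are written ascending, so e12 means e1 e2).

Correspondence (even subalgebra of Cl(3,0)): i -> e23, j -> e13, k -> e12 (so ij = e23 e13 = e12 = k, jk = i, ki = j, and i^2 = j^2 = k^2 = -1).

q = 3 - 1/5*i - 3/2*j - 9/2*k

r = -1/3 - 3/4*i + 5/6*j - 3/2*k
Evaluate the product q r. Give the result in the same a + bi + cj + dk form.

In blades: q = 3 - 9/2*e12 - 3/2*e13 - 1/5*e23, r = -1/3 - 3/2*e12 + 5/6*e13 - 3/4*e23.
Distribute q over r term by term (generator squares from the signature, products reordered to ascending indices): (3)*r = -1 - 9/2*e12 + 5/2*e13 - 9/4*e23; (-9/2*e12)*r = -27/4 + 3/2*e12 + 27/8*e13 + 15/4*e23; (-3/2*e13)*r = 5/4 - 9/8*e12 + 1/2*e13 + 9/4*e23; (-1/5*e23)*r = -3/20 - 1/6*e12 - 3/10*e13 + 1/15*e23.
Sum: -133/20 - 103/24*e12 + 243/40*e13 + 229/60*e23; translating back through the correspondence:
Answer: -133/20 + 229/60*i + 243/40*j - 103/24*k


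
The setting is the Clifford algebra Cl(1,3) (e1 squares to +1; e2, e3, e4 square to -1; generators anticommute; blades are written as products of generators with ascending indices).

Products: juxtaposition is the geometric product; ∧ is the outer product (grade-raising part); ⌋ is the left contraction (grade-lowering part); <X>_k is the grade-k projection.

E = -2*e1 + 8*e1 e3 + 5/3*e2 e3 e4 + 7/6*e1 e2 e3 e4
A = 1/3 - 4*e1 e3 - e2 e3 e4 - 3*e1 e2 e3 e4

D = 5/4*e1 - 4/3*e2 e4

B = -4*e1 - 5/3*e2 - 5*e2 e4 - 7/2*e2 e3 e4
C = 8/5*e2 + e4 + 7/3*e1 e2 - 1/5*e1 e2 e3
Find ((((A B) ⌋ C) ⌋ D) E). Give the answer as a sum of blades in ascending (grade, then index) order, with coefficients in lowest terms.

step 1: 7/2 + 55/6*e1 - 5/9*e2 - 11*e3 + 15*e1 e3 - 5/3*e2 e4 - 5/3*e3 e4 - 20/3*e1 e2 e3 + 14*e1 e2 e4 - 5*e1 e3 e4 - 79/6*e2 e3 e4 - 24*e1 e2 e3 e4
step 2: -4/9 - 35/27*e1 + 2699/90*e2 + 7/2*e4 + 179/30*e1 e2 + 1/9*e1 e3 - 11/6*e2 e3 - 7/10*e1 e2 e3
step 3: -175/108 - 5/9*e1 - 14/3*e2 + 5398/135*e4 + 16/27*e2 e4
step 4: 10/9 + 175/54*e1 - 280/81*e3 - 28/3*e1 e2 - 994/81*e1 e3 + 10796/135*e1 e4 - 5398/81*e2 e3 + 70/9*e3 e4 + 34013/405*e1 e2 e3 - 32/27*e1 e2 e4 + 42449/135*e1 e3 e4 - 1085/324*e2 e3 e4 - 4897/648*e1 e2 e3 e4
Answer: 10/9 + 175/54*e1 - 280/81*e3 - 28/3*e1 e2 - 994/81*e1 e3 + 10796/135*e1 e4 - 5398/81*e2 e3 + 70/9*e3 e4 + 34013/405*e1 e2 e3 - 32/27*e1 e2 e4 + 42449/135*e1 e3 e4 - 1085/324*e2 e3 e4 - 4897/648*e1 e2 e3 e4


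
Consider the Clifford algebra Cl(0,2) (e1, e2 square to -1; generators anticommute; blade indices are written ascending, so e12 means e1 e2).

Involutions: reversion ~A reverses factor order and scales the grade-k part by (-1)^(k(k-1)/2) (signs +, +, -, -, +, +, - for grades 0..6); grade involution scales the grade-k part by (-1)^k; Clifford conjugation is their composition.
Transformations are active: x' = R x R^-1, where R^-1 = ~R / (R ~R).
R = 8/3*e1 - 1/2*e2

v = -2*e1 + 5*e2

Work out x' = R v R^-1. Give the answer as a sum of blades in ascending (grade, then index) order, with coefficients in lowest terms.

~R = 8/3*e1 - 1/2*e2, and R ~R = -265/36, so R^-1 = ~R / (-265/36).
R v = 47/6 + 37/3*e12
Answer: -974/265*e1 - 1043/265*e2


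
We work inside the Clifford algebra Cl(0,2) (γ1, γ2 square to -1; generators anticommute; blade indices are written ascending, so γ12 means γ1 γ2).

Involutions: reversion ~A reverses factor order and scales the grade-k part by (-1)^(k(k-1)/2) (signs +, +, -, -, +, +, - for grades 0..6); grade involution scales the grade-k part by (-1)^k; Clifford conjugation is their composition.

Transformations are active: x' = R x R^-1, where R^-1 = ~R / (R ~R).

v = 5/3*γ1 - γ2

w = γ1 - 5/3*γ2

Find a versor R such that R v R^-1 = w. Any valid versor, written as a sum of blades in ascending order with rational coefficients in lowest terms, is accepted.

Key observation: q(v) = q(w) = -34/9 (sandwiches preserve the norm), so R = v + w = 8/3*γ1 - 8/3*γ2 works whenever it is invertible — the component of v along it is kept and (v - w)/2 reverses, sending v to w.
Answer: 8/3*γ1 - 8/3*γ2


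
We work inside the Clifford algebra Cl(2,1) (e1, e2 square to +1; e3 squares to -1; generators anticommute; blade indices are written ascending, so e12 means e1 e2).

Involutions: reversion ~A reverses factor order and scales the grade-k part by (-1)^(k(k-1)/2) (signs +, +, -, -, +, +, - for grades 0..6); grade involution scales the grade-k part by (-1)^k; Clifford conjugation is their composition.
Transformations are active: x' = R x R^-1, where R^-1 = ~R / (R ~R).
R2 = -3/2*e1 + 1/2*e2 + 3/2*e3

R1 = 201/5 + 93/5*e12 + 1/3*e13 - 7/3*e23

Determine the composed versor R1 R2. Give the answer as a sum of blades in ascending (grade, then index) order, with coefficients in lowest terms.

Distribute over the terms of R2 (each basis-blade product reordered to ascending indices, repeated generators contracted through their squares):
R1 (-3/2*e1) = -603/10*e1 + 279/10*e2 + 1/2*e3 + 7/2*e123
R1 (1/2*e2) = 93/10*e1 + 201/10*e2 + 7/6*e3 - 1/6*e123
R1 (3/2*e3) = -1/2*e1 + 7/2*e2 + 603/10*e3 + 279/10*e123
Summing the partial products and collecting blades:
Answer: -103/2*e1 + 103/2*e2 + 1859/30*e3 + 937/30*e123


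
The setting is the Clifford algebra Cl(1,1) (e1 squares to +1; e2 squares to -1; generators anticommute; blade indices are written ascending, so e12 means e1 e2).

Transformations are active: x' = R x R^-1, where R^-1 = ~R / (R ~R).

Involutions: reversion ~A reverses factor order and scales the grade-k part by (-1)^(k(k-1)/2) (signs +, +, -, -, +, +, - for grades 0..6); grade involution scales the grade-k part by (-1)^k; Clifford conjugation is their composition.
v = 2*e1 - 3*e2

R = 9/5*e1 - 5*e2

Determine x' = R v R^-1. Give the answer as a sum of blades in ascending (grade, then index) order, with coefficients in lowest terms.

~R = 9/5*e1 - 5*e2, and R ~R = -544/25, so R^-1 = ~R / (-544/25).
R v = -57/5 + 23/5*e12
Answer: -31/272*e1 - 609/272*e2


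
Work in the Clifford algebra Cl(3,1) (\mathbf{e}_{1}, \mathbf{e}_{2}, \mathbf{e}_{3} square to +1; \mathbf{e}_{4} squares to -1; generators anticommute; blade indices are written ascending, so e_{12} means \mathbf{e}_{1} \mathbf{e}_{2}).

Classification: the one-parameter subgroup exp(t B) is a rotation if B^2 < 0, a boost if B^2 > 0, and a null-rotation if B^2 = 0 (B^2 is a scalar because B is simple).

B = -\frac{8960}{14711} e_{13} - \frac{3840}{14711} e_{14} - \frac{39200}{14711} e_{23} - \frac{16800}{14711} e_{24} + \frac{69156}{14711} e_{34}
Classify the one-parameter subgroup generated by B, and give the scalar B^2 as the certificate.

B^2 term by term: the squares give (-\frac{8960}{14711})^2*(e_{13})^2 + (-\frac{3840}{14711})^2*(e_{14})^2 + (-\frac{39200}{14711})^2*(e_{23})^2 + (-\frac{16800}{14711})^2*(e_{24})^2 + (\frac{69156}{14711})^2*(e_{34})^2 = \frac{80281600}{216413521}*(-1) + \frac{14745600}{216413521}*(+1) + \frac{1536640000}{216413521}*(-1) + \frac{282240000}{216413521}*(+1) + \frac{4782552336}{216413521}*(+1) = 16 (each basis 2-blade squares to minus the product of its generators' squares); cross terms between blades sharing an index anticommute and cancel; the commuting (index-disjoint) pairs give grade-4 terms 2*c*c'*(blade product), which cancel blade by blade — e_{1234}: -\frac{301056000}{216413521} + \frac{301056000}{216413521} = 0 — confirming B is simple. So B^2 = 16.
Answer: boost, certificate B^2 = 16. B^2 = 16 is basis-independent, so its sign is the whole story.


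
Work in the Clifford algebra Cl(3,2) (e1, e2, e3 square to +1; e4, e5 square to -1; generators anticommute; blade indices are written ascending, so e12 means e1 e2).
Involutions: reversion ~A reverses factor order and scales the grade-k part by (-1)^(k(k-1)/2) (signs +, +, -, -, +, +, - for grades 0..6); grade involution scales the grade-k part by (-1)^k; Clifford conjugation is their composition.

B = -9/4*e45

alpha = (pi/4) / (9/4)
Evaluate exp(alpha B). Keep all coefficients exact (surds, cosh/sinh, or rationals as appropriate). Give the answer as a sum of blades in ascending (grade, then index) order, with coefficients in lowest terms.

B^2 = (-9/4)^2*(e45)^2 = 81/16*(-1) = -81/16 (a basis 2-blade squares to minus the product of its generators' squares).
B^2 = -81/16 — a negative square means the series sums to a rotation: l = 9/4, alpha*l = pi/4, so exp(alpha B) = cos(pi/4) + (sin(pi/4)/(9/4))*B = sqrt(2)/2 + (2*sqrt(2)/9)*B.
Answer: sqrt(2)/2 - sqrt(2)/2*e45


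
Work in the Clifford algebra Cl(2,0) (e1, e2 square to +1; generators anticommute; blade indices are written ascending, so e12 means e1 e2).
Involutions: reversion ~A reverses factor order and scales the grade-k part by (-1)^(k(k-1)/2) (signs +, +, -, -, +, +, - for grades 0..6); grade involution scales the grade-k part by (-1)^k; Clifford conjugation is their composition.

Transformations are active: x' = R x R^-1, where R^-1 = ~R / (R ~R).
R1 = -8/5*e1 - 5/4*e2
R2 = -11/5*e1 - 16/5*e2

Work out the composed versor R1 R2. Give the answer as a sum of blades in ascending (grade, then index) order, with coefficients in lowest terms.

Distribute over the terms of R1 (each basis-blade product reordered to ascending indices, repeated generators contracted through their squares):
(-8/5*e1) R2 = 88/25 + 128/25*e12
(-5/4*e2) R2 = 4 - 11/4*e12
Summing the partial products and collecting blades:
Answer: 188/25 + 237/100*e12


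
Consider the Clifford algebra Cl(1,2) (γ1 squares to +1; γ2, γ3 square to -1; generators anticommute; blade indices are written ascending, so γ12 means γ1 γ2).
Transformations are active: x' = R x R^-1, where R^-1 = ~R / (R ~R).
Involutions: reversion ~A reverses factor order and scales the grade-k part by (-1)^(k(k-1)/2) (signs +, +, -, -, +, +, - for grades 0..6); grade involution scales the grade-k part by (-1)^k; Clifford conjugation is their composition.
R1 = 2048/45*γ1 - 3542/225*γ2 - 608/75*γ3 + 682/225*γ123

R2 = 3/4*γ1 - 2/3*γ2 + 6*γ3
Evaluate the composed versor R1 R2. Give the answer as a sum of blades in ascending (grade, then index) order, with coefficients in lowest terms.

Distribute over the terms of R2 (each basis-blade product reordered to ascending indices, repeated generators contracted through their squares):
R1 (3/4*γ1) = 512/15 + 1771/150*γ12 + 152/25*γ13 + 341/150*γ23
R1 (-2/3*γ2) = -7084/675 - 4096/135*γ12 - 1364/675*γ13 - 1216/225*γ23
R1 (6*γ3) = 1216/25 - 1364/75*γ12 + 4096/15*γ13 - 7084/75*γ23
Summing the partial products and collecting blades:
Answer: 48788/675 - 49573/1350*γ12 + 37412/135*γ13 - 43913/450*γ23


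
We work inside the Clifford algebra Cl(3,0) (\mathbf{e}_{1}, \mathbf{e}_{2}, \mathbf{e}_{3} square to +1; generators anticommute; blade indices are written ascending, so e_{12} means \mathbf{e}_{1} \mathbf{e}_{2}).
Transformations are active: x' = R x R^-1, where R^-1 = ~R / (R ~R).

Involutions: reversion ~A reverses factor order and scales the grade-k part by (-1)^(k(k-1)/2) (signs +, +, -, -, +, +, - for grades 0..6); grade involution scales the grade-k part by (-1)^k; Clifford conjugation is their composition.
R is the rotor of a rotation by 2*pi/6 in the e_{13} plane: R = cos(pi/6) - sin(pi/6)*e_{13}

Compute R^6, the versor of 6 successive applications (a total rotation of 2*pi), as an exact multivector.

Because a rotor carries half the rotation angle, composing 6 copies of this e_{13}-plane rotor multiplies the phase: 6*(pi/6) = \pi, hence R^6 = cos(\pi) - sin(\pi)*e_{13}.
cos(\pi) = -1 and sin(\pi) = 0, so R^6 = -1. The total rotation 2*pi is 1 full turn, so every vector returns to itself, yet the rotor is -1, on the OTHER sheet of the double cover (an odd number of 2*pi turns).
Answer: -1


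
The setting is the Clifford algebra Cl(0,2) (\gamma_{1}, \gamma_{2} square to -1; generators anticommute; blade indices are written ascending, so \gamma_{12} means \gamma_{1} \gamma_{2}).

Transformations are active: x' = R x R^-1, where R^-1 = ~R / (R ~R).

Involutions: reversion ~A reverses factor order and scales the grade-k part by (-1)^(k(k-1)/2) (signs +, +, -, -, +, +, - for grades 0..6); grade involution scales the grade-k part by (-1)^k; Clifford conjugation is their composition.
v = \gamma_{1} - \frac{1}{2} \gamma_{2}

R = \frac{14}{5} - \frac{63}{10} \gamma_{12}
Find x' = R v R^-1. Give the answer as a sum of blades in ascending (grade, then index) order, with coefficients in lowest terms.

~R = \frac{14}{5} + \frac{63}{10} \gamma_{12}, and R ~R = \frac{4753}{100}, so R^-1 = ~R / (\frac{4753}{100}).
R v = -\frac{7}{20} \gamma_{1} - \frac{77}{10} \gamma_{2}
Answer: -\frac{101}{97} \gamma_{1} - \frac{79}{194} \gamma_{2}


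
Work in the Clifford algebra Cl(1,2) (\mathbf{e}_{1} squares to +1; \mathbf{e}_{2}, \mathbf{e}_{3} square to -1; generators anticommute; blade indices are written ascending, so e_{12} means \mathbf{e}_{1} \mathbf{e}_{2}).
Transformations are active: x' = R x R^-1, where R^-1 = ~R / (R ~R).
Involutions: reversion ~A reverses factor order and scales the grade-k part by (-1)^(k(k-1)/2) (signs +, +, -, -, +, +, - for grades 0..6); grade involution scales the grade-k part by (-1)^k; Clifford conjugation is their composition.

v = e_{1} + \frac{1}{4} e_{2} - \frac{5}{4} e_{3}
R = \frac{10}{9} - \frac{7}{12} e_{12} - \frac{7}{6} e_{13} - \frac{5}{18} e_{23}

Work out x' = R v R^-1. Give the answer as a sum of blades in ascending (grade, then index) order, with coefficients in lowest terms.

~R = \frac{10}{9} + \frac{7}{12} e_{12} + \frac{7}{6} e_{13} + \frac{5}{18} e_{23}, and R ~R = -\frac{505}{1296}, so R^-1 = ~R / (-\frac{505}{1296}).
R v = -\frac{29}{144} e_{1} + \frac{37}{72} e_{2} - \frac{7}{24} e_{3} + \frac{107}{144} e_{123}
Answer: \frac{122}{101} e_{1} + \frac{2563}{2020} e_{2} + \frac{1391}{2020} e_{3}


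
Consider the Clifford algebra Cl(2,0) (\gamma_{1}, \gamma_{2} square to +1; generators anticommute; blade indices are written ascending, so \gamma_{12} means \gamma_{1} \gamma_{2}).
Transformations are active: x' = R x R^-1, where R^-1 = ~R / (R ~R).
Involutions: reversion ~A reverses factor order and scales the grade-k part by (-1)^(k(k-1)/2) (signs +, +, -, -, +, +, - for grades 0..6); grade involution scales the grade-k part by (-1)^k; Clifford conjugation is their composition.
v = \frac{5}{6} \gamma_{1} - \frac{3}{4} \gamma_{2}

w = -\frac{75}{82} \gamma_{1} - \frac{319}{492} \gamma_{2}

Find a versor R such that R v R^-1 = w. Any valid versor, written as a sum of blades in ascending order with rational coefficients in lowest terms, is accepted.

Since q(v) = q(w) = \frac{181}{144}, the sum R = v + w = -\frac{10}{123} \gamma_{1} - \frac{172}{123} \gamma_{2} does the job whenever invertible.
Answer: -\frac{10}{123} \gamma_{1} - \frac{172}{123} \gamma_{2}


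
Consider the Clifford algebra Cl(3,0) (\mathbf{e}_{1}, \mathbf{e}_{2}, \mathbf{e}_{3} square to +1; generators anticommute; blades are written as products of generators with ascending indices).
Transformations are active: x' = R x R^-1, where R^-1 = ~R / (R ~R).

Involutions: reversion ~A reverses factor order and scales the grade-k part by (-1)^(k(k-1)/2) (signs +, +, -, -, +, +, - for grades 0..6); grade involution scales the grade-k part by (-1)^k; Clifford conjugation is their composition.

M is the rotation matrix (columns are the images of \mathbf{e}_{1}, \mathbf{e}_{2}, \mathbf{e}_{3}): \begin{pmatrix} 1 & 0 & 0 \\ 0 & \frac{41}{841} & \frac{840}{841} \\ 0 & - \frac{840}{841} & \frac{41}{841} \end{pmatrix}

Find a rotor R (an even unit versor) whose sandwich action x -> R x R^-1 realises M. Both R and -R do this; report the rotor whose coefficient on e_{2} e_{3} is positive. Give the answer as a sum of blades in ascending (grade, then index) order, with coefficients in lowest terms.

Method: write R = a + b12*e_{1} e_{2} + b13*e_{1} e_{3} + b23*e_{2} e_{3} with a^2 + b12^2 + b13^2 + b23^2 = 1 (so R^-1 = ~R). Expanding the columns R e_j ~R gives tr M = 4a^2 - 1 and, from the antisymmetric part, M21 - M12 = -4a*b12, M13 - M31 = 4a*b13, M32 - M23 = -4a*b23.
Here tr M = \frac{923}{841}, so a^2 = (1 + tr M)/4 = \frac{441}{841} and a = ±\frac{21}{29}. Taking a = \frac{21}{29}: M21 - M12 = 0, M13 - M31 = 0, M32 - M23 = -\frac{1680}{841}, giving b12 = 0, b13 = 0, b23 = \frac{20}{29}, i.e. R = \frac{21}{29} + \frac{20}{29} e_{2} e_{3}.
Its e_{2} e_{3} coefficient is already positive.
Answer: \frac{21}{29} + \frac{20}{29} e_{2} e_{3}. Sheet selection: the two-to-one cover makes ±R indistinguishable at the matrix level (trace \frac{923}{841}), so uniqueness comes from the required sign on e_{2} e_{3}.


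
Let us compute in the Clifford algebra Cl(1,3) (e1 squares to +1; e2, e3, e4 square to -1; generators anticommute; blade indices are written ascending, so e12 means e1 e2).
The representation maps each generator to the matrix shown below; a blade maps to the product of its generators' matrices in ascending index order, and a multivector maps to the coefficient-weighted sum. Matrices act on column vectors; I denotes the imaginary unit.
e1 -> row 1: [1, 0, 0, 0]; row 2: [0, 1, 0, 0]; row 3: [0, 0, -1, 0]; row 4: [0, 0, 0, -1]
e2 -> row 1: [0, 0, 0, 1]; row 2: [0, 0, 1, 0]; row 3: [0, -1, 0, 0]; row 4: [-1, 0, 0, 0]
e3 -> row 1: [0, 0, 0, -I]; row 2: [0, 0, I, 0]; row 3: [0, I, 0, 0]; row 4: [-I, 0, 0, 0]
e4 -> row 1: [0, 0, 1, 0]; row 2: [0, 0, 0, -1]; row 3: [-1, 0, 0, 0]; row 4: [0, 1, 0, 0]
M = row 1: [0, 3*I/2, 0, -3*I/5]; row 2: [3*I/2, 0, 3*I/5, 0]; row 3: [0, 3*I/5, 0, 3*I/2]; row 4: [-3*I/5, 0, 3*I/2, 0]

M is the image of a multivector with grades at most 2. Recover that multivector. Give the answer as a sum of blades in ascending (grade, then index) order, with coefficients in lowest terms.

Method: the blade images are trace-orthogonal — tr(rho(e_A) rho(e_B)^-1) = 4 if A = B and 0 otherwise — and rho(e_A)^-1 = (e_A)^2 * rho(e_A) with (e_A)^2 = +1 or -1, so the coefficient of e_A in the preimage is (e_A)^2 * tr(M rho(e_A))/4.
Nonzero projections over blades of grade <= 2: e3: (e3)^2 = -1, tr(M rho(e3)) = -12/5, coefficient 3/5; e34: (e34)^2 = -1, tr(M rho(e34)) = 6, coefficient -3/2. Every other blade of grade <= 2 projects to 0.
Answer: 3/5*e3 - 3/2*e34


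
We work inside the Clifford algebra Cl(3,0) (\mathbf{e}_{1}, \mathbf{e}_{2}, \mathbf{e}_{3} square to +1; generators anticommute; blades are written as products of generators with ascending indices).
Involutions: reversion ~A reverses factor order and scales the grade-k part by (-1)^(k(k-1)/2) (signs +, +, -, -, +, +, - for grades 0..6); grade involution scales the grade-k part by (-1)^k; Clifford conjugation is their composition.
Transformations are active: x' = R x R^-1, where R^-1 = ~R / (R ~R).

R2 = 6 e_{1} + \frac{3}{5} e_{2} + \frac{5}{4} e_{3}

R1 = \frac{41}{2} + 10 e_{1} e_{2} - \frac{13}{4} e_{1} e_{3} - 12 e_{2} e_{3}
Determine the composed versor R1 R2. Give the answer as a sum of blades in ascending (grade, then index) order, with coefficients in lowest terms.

Distribute over the terms of R2 (each basis-blade product reordered to ascending indices, repeated generators contracted through their squares):
R1 (6 e_{1}) = 123 e_{1} - 60 e_{2} + \frac{39}{2} e_{3} - 72 e_{1} e_{2} e_{3}
R1 (\frac{3}{5} e_{2}) = 6 e_{1} + \frac{123}{10} e_{2} + \frac{36}{5} e_{3} + \frac{39}{20} e_{1} e_{2} e_{3}
R1 (\frac{5}{4} e_{3}) = -\frac{65}{16} e_{1} - 15 e_{2} + \frac{205}{8} e_{3} + \frac{25}{2} e_{1} e_{2} e_{3}
Summing the partial products and collecting blades:
Answer: \frac{1999}{16} e_{1} - \frac{627}{10} e_{2} + \frac{2093}{40} e_{3} - \frac{1151}{20} e_{1} e_{2} e_{3}


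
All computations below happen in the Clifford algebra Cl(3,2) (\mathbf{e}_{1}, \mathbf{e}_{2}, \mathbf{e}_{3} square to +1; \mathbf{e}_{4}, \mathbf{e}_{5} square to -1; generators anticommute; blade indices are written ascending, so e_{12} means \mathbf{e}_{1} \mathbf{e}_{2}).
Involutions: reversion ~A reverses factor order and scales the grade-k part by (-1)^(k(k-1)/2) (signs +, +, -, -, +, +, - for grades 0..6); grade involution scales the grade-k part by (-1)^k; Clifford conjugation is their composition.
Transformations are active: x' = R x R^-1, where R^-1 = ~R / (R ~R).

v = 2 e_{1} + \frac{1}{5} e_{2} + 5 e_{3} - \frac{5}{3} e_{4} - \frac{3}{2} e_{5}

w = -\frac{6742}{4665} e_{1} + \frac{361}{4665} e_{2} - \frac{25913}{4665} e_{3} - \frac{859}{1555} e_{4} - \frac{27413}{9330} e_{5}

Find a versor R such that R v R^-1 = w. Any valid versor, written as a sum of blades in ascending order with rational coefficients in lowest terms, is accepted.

Here q(v) = q(w) = \frac{21611}{900}; the classical choice R = v + w = \frac{2588}{4665} e_{1} + \frac{1294}{4665} e_{2} - \frac{2588}{4665} e_{3} - \frac{10352}{4665} e_{4} - \frac{20704}{4665} e_{5} then realises v -> w under the sandwich.
Answer: \frac{2588}{4665} e_{1} + \frac{1294}{4665} e_{2} - \frac{2588}{4665} e_{3} - \frac{10352}{4665} e_{4} - \frac{20704}{4665} e_{5}


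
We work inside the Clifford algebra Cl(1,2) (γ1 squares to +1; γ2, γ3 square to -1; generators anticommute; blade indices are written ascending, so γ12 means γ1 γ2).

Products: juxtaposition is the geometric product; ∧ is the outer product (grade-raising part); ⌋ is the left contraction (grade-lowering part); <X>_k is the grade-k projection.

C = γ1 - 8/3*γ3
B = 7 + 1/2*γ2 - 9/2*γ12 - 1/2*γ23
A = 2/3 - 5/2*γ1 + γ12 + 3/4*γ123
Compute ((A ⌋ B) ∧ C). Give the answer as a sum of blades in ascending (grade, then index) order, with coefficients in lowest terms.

step 1: 1/6 + 139/12*γ2 - 3*γ12 - 1/3*γ23
step 2: 1/6*γ1 - 4/9*γ3 - 139/12*γ12 - 278/9*γ23 + 23/3*γ123
Answer: 1/6*γ1 - 4/9*γ3 - 139/12*γ12 - 278/9*γ23 + 23/3*γ123


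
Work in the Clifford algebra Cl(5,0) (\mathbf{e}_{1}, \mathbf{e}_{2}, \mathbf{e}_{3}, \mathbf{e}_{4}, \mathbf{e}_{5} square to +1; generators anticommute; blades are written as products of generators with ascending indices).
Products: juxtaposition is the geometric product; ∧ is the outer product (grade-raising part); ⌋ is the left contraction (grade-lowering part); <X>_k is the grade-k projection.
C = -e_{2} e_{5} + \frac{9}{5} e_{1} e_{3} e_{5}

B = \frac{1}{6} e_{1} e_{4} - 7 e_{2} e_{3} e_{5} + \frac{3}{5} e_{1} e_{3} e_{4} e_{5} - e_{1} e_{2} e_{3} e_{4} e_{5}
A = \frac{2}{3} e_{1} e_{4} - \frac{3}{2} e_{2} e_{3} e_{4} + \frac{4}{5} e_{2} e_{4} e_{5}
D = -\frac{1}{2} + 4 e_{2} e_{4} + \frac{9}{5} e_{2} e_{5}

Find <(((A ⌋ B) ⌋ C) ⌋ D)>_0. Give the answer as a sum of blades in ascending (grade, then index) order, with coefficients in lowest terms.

step 1: -\frac{1}{9} - \frac{4}{5} e_{1} e_{3} + \frac{3}{2} e_{1} e_{5} + \frac{2}{5} e_{3} e_{5} + \frac{2}{3} e_{2} e_{3} e_{5}
step 2: -\frac{18}{25} e_{1} + \frac{27}{10} e_{3} + \frac{36}{25} e_{5} + \frac{1}{9} e_{2} e_{5} - \frac{1}{5} e_{1} e_{3} e_{5}
step 3: -\frac{1}{5} - \frac{324}{125} e_{2}
step 4: -\frac{1}{5}
Answer: -\frac{1}{5}


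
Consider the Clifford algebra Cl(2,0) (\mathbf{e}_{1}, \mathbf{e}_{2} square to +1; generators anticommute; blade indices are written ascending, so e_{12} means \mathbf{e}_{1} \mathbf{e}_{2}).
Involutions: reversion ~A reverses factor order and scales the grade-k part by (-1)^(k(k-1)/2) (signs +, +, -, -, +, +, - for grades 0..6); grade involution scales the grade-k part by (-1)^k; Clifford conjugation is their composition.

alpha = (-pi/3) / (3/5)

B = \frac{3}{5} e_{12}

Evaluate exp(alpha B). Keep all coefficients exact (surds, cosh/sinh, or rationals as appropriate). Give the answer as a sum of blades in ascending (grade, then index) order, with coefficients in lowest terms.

B^2 = (\frac{3}{5})^2*(e_{12})^2 = \frac{9}{25}*(-1) = -\frac{9}{25} (a basis 2-blade squares to minus the product of its generators' squares).
B^2 = -\frac{9}{25} — circular case — the even/odd split gives cos and sin: l = \frac{3}{5}, alpha*l = - \frac{\pi}{3}, so exp(alpha B) = cos(- \frac{\pi}{3}) + (sin(- \frac{\pi}{3})/(\frac{3}{5}))*B = \frac{1}{2} + (- \frac{5 \sqrt{3}}{6})*B.
Answer: \frac{1}{2} - \frac{\sqrt{3}}{2} e_{12}


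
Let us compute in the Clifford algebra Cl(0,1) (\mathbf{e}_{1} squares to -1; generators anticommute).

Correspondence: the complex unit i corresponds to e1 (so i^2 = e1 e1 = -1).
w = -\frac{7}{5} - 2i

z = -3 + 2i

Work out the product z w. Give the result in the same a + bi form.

In blades: z = -3 + 2 e_{1}, w = -\frac{7}{5} - 2 e_{1}.
Distribute z over w term by term (generator squares from the signature, products reordered to ascending indices): (-3)*w = \frac{21}{5} + 6 e_{1}; (2 e_{1})*w = 4 - \frac{14}{5} e_{1}.
Sum: \frac{41}{5} + \frac{16}{5} e_{1}; translating back through the correspondence:
Answer: \frac{41}{5} + \frac{16}{5}i


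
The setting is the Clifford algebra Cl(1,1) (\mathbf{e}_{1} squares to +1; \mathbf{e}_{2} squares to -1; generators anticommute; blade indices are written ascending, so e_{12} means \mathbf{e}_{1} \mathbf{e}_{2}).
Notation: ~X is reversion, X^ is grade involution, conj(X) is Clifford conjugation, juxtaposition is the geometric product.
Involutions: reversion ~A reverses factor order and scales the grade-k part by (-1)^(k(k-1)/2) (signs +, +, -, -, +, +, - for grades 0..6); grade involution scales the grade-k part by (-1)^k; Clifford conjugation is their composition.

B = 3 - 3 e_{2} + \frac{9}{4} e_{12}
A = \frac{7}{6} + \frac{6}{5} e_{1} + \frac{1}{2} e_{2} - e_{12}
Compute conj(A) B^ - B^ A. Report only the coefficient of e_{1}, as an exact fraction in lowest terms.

first term: \frac{29}{4} - \frac{309}{40} e_{1} - \frac{7}{10} e_{2} + \frac{81}{40} e_{12}
second term: -\frac{1}{4} - \frac{21}{40} e_{1} + \frac{23}{10} e_{2} - \frac{159}{40} e_{12}
Answer: -\frac{36}{5}


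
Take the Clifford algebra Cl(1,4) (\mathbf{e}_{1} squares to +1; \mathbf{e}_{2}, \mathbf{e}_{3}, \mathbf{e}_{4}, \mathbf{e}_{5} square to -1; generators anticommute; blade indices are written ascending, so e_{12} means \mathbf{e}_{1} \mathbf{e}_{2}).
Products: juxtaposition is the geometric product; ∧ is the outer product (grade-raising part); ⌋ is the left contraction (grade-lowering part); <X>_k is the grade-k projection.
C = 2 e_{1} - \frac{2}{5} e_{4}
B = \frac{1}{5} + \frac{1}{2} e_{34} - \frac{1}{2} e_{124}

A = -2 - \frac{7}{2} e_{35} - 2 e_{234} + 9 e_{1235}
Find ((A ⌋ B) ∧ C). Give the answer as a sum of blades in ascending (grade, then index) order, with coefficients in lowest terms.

step 1: -\frac{2}{5} - e_{34} + e_{124}
step 2: -\frac{4}{5} e_{1} + \frac{4}{25} e_{4} - 2 e_{134}
Answer: -\frac{4}{5} e_{1} + \frac{4}{25} e_{4} - 2 e_{134}


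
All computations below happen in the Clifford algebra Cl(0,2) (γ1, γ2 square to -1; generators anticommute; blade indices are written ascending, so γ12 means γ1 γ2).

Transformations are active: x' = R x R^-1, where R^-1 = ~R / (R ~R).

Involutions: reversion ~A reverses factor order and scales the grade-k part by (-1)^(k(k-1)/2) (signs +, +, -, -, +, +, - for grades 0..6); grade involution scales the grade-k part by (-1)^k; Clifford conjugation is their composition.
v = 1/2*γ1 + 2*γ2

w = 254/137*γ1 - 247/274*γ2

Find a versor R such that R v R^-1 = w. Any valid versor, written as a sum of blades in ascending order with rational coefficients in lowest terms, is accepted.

Here q(v) = q(w) = -17/4; the classical choice R = v + w = 645/274*γ1 + 301/274*γ2 then realises v -> w under the sandwich.
Answer: 645/274*γ1 + 301/274*γ2


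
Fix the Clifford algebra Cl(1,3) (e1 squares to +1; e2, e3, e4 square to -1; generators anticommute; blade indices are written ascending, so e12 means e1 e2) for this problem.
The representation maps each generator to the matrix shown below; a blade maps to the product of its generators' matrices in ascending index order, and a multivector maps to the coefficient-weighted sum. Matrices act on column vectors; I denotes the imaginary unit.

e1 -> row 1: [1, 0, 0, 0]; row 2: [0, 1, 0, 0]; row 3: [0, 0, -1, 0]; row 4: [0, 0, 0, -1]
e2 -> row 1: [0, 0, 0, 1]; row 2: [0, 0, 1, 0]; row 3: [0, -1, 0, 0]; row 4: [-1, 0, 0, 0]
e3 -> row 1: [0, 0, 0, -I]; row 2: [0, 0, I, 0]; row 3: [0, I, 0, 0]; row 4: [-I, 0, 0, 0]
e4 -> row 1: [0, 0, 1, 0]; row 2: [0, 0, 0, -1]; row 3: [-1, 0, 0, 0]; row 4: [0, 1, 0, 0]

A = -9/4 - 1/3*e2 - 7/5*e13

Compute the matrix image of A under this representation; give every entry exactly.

Bivector images (products of the table entries): rho(e13) = rho(e1)rho(e3) = row 1: [0, 0, 0, -I]; row 2: [0, 0, I, 0]; row 3: [0, -I, 0, 0]; row 4: [I, 0, 0, 0].
M = (-9/4)*1 + (-1/3)*rho(e2) + (-7/5)*rho(e13), summed entrywise (1 is the identity matrix):
Answer: row 1: [-9/4, 0, 0, -1/3 + 7*I/5]; row 2: [0, -9/4, -1/3 - 7*I/5, 0]; row 3: [0, 1/3 + 7*I/5, -9/4, 0]; row 4: [1/3 - 7*I/5, 0, 0, -9/4]


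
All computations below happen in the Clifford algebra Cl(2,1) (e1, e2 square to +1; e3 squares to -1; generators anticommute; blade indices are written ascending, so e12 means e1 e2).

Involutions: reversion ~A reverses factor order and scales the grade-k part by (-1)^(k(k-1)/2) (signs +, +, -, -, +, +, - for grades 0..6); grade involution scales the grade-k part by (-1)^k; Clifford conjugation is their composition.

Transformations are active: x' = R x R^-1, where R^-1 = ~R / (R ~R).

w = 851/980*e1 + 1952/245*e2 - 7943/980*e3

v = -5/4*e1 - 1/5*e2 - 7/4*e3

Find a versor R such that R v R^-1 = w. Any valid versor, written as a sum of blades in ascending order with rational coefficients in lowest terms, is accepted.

Take R = v + w = -187/490*e1 + 1903/245*e2 - 4829/490*e3. Because q(v) = q(w) = -73/50, conjugation by R sends v exactly to w.
Answer: -187/490*e1 + 1903/245*e2 - 4829/490*e3


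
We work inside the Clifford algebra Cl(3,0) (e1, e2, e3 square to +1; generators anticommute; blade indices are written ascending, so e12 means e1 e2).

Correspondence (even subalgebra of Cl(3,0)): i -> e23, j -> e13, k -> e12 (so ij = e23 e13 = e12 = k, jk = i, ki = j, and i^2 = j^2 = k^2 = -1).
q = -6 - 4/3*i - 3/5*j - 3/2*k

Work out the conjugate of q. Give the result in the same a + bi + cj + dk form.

In blades: q = -6 - 3/2*e12 - 3/5*e13 - 4/3*e23.
Quaternion conjugation is reversion on the even subalgebra: the scalar is fixed and every grade-2 blade flips sign, giving -6 + 3/2*e12 + 3/5*e13 + 4/3*e23; translating back:
Answer: -6 + 4/3*i + 3/5*j + 3/2*k


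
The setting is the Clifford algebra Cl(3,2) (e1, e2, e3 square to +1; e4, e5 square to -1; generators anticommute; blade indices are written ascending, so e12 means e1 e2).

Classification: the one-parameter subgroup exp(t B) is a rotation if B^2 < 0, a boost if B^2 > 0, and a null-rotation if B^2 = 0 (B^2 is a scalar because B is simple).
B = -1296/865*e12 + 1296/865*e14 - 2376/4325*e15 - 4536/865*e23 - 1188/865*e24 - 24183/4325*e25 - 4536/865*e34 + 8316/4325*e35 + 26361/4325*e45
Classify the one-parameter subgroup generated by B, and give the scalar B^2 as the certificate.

B^2 term by term: the squares give (-1296/865)^2*(e12)^2 + (1296/865)^2*(e14)^2 + (-2376/4325)^2*(e15)^2 + (-4536/865)^2*(e23)^2 + (-1188/865)^2*(e24)^2 + (-24183/4325)^2*(e25)^2 + (-4536/865)^2*(e34)^2 + (8316/4325)^2*(e35)^2 + (26361/4325)^2*(e45)^2 = 1679616/748225*(-1) + 1679616/748225*(+1) + 5645376/18705625*(+1) + 20575296/748225*(-1) + 1411344/748225*(+1) + 584817489/18705625*(+1) + 20575296/748225*(+1) + 69155856/18705625*(+1) + 694902321/18705625*(-1) = 0 (each basis 2-blade squares to minus the product of its generators' squares); cross terms between blades sharing an index anticommute and cancel; the commuting (index-disjoint) pairs give grade-4 terms 2*c*c'*(blade product), which cancel blade by blade — e1234: 11757312/748225 - 11757312/748225 = 0; e1235: -21555072/3741125 + 21555072/3741125 = 0; e1245: -68327712/3741125 + 62682336/3741125 + 5645376/3741125 = 0; e1345: -21555072/3741125 + 21555072/3741125 = 0; e2345: -239146992/3741125 + 19758816/3741125 + 219388176/3741125 = 0 — confirming B is simple. So B^2 = 0.
Answer: null-rotation, certificate B^2 = 0. One invariant decides it: the square 0 survives every conjugation, and its sign is exactly the classification.


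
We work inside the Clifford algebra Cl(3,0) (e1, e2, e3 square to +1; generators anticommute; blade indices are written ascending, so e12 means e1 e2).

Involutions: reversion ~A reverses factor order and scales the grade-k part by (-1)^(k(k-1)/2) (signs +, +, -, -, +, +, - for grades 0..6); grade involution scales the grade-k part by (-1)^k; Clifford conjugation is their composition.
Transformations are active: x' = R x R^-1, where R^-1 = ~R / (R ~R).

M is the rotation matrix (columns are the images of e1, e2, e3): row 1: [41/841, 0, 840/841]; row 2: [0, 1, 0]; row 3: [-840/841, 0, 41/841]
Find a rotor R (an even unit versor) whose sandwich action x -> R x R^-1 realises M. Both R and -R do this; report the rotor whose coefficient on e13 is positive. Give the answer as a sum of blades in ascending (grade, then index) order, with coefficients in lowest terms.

Method: write R = a + b12*e12 + b13*e13 + b23*e23 with a^2 + b12^2 + b13^2 + b23^2 = 1 (so R^-1 = ~R). Expanding the columns R e_j ~R gives tr M = 4a^2 - 1 and, from the antisymmetric part, M21 - M12 = -4a*b12, M13 - M31 = 4a*b13, M32 - M23 = -4a*b23.
Here tr M = 923/841, so a^2 = (1 + tr M)/4 = 441/841 and a = ±21/29. Taking a = 21/29: M21 - M12 = 0, M13 - M31 = 1680/841, M32 - M23 = 0, giving b12 = 0, b13 = 20/29, b23 = 0, i.e. R = 21/29 + 20/29*e13.
Its e13 coefficient is already positive.
Answer: 21/29 + 20/29*e13. Why the constraint matters: R and -R act identically through the sandwich — M has trace 923/841 either way — so only the sign condition on e13 picks one of the two preimages.


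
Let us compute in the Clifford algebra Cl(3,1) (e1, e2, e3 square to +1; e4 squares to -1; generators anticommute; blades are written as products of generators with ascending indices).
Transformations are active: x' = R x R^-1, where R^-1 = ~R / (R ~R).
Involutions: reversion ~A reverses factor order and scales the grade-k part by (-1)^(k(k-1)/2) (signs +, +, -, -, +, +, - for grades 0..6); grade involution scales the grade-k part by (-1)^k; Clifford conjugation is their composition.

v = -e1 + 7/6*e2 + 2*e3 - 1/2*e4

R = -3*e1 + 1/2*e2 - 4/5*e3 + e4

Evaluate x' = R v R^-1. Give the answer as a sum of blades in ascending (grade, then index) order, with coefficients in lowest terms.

~R = -3*e1 + 1/2*e2 - 4/5*e3 + e4, and R ~R = 889/100, so R^-1 = ~R / (889/100).
R v = 149/60 - 3*e1 e2 - 34/5*e1 e3 + 5/2*e1 e4 + 29/15*e2 e3 - 17/12*e2 e4 - 8/5*e3 e4
Answer: -601/889*e1 - 4733/5334*e2 - 6526/2667*e3 + 5647/5334*e4


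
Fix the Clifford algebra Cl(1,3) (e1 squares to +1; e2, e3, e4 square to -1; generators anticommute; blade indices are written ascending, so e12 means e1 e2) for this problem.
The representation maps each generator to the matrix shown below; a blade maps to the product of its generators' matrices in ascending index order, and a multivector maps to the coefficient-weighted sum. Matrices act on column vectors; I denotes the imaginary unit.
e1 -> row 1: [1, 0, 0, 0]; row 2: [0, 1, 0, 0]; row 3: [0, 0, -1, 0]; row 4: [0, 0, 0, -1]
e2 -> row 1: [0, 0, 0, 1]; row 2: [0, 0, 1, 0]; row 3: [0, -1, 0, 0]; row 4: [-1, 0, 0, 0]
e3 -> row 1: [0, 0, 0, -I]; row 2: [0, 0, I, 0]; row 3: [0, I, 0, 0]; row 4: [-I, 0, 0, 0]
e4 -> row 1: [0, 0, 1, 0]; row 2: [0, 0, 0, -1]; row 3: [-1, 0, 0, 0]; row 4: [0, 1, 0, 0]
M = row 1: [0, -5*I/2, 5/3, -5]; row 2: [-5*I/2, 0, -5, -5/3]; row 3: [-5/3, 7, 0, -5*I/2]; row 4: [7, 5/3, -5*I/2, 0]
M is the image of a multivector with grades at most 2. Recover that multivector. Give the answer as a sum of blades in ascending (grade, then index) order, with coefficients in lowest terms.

Method: the blade images are trace-orthogonal — tr(rho(e_A) rho(e_B)^-1) = 4 if A = B and 0 otherwise — and rho(e_A)^-1 = (e_A)^2 * rho(e_A) with (e_A)^2 = +1 or -1, so the coefficient of e_A in the preimage is (e_A)^2 * tr(M rho(e_A))/4.
Nonzero projections over blades of grade <= 2: e2: (e2)^2 = -1, tr(M rho(e2)) = 24, coefficient -6; e4: (e4)^2 = -1, tr(M rho(e4)) = -20/3, coefficient 5/3; e12: (e12)^2 = +1, tr(M rho(e12)) = 4, coefficient 1; e34: (e34)^2 = -1, tr(M rho(e34)) = -10, coefficient 5/2. Every other blade of grade <= 2 projects to 0.
Answer: -6*e2 + 5/3*e4 + e12 + 5/2*e34


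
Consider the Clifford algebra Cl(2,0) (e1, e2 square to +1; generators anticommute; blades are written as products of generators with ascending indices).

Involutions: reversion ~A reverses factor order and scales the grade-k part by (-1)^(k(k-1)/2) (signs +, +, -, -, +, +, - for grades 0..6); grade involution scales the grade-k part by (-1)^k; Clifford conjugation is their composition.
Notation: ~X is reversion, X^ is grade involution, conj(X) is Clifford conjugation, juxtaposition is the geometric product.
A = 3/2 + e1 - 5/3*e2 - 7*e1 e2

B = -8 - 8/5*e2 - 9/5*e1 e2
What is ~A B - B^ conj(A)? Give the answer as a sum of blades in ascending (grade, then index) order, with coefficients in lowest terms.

first term: 49/15 - 111/5*e1 + 137/15*e2 - 603/10*e1 e2
second term: 49/15 - 31/5*e1 - 191/15*e2 - 571/10*e1 e2
Answer: -16*e1 + 328/15*e2 - 16/5*e1 e2


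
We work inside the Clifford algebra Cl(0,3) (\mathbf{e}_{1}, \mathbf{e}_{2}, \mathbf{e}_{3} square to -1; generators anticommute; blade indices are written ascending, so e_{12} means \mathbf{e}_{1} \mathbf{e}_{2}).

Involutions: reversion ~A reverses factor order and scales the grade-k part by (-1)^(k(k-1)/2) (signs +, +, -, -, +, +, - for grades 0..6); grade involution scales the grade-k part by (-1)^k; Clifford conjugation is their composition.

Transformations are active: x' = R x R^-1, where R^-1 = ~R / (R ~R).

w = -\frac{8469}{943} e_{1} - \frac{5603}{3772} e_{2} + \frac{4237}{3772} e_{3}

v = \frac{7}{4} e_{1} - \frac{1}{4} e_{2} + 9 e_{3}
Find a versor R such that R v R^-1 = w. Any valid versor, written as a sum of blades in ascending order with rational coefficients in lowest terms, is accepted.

The midline construction: v and w both square to -\frac{673}{8}, so reflecting in their sum -\frac{27275}{3772} e_{1} - \frac{3273}{1886} e_{2} + \frac{38185}{3772} e_{3} exchanges them.
Answer: -\frac{27275}{3772} e_{1} - \frac{3273}{1886} e_{2} + \frac{38185}{3772} e_{3}
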